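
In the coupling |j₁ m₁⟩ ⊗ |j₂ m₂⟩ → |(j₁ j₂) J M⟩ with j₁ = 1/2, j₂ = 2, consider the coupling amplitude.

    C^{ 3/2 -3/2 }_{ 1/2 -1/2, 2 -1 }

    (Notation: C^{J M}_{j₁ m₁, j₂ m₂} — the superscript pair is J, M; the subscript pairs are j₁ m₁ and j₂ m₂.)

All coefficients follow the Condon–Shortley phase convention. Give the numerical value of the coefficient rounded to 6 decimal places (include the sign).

-0.447214  (= −√(1/5))

√[4·1!0!3!/5! · 0!1!1!3!0!3!] = √(36/5)
  +(−1)^1/∏(1,0,0,0,0,3)! = -1/6  (running -1/6)
⟨..|..⟩ = √(36/5)·(-1/6) = -0.447214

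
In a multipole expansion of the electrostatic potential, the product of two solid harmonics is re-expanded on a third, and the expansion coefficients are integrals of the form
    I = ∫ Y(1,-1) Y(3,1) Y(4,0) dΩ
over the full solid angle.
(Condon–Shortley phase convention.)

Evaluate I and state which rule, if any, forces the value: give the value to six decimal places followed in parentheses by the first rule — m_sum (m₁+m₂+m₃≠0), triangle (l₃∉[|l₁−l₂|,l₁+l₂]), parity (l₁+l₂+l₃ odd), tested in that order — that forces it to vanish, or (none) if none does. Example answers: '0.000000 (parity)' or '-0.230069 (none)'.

0.150786 (none)

Rules hold: Σm=0, L=8 even, 2≤4≤4.
N = 3·7·9 = 189
Δ = 0!·2!·6!/9! = 1/252
Racah Σ t=0..0: t=0:+1/36 = 1/36
⇒ 3j(1 3 4; 0 0 0)² = 4/63, sgn +1
Racah Σ t=0..0: t=0:+1/96 = 1/96
⇒ 3j(1 3 4; -1 1 0)² = 1/42, sgn +1
4πI² = N·(3j₀)²·(3jₘ)² = 2/7
I = +1·√(0.285714/4π) = 0.15078601
No selection rule forces the value: the integral is nonzero (none).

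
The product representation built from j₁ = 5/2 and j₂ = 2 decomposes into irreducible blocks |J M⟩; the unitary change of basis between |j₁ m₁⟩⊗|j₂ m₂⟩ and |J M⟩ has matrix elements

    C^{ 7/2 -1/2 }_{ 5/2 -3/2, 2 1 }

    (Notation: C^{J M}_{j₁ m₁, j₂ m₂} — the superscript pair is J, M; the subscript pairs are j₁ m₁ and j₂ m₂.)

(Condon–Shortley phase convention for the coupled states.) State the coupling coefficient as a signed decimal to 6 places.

triangle: 1!×4!×3!/9! = 144/362880
(j±m)!: 1!×4!×3!×1!×3!×4! = 20736
prefactor² = (2J+1)×Δ×N² = 2304/35
  k=0: +1/(0!×1!×4!×3!×0!×0!) = 1/144
  k=1: −1/(1!×0!×3!×2!×1!×1!) = -1/12
Σ = -11/144  ⇒  CG² = 2304/35×(-11/144)² = 121/315
CG = −√(121/315) = -0.619780

−√(121/315) = -0.619780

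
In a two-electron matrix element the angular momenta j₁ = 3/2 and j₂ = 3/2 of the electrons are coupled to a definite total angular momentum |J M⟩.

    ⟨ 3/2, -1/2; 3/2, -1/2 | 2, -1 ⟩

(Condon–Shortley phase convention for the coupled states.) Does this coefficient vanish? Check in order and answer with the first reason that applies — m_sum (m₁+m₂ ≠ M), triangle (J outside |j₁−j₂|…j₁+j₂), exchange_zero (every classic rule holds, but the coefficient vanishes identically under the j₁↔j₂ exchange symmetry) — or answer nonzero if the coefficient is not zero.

m-sum: m₁+m₂ = -1/2+(-1/2) = -1, M = -1  ✓
triangle: |j₁−j₂| = 0 ≤ J = 2 ≤ j₁+j₂ = 3  ✓
exchange: j₁=j₂ and m₁=m₂, and (−1)^(j₁+j₂−J) = (−1)^1 = −1 forces ⟨j₁m₁;j₂m₂|JM⟩ = −⟨j₂m₂;j₁m₁|JM⟩ = −⟨j₁m₁;j₂m₂|JM⟩ ⇒ the coefficient vanishes identically
Racah sum check: Σ_k collapses to 0 ⇒ CG = 0

exchange_zero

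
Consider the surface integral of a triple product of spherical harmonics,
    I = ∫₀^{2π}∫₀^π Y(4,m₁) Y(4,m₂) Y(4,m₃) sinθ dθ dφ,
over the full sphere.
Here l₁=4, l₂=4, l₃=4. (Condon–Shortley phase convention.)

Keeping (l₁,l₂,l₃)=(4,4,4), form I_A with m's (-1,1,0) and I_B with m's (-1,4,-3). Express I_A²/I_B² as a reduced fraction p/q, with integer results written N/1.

Shared (l₁,l₂,l₃)=(4,4,4): N and (l;000)² cancel in I_A²/I_B².
A: Δ = 4!·4!·4!/13! = 1/450450; Racah Σ t=1..4: t=1:−1/3456 t=2:+1/144 t=3:−1/96 t=4:+1/864 = -1/384; ⇒ 3j(4 4 4; -1 1 0)² = 9/2002, sgn -1
B: Δ = 4!·4!·4!/13! = 1/450450; Racah Σ t=4..4: t=4:+1/3456 = 1/3456; ⇒ 3j(4 4 4; -1 4 -3)² = 35/1287, sgn -1
I_A²/I_B² = (9/2002)/(35/1287) = 81/490

81/490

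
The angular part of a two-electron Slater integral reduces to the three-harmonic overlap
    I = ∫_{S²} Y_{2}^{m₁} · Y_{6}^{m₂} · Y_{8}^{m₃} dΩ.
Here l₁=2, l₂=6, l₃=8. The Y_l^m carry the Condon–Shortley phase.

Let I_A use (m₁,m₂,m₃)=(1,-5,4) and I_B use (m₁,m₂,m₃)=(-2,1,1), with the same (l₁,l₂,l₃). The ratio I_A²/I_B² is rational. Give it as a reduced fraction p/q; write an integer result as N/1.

8/21

Same 2,6,8: normalisation and zero-m 3j drop out of the ratio.
A: Δ: 0! 4! 12! / 17! → 1/30940; sum: t=0:+1/239500800 = 1/239500800; 3j²(2 6 8; 1 -5 4) = Δ·Π!·Σ² = 12/7735  (sign +1)
B: Δ: 0! 4! 12! / 17! → 1/30940; sum: t=0:+1/14515200 = 1/14515200; 3j²(2 6 8; -2 1 1) = Δ·Π!·Σ² = 9/2210  (sign -1)
I_A²/I_B² = (12/7735)/(9/2210) = 8/21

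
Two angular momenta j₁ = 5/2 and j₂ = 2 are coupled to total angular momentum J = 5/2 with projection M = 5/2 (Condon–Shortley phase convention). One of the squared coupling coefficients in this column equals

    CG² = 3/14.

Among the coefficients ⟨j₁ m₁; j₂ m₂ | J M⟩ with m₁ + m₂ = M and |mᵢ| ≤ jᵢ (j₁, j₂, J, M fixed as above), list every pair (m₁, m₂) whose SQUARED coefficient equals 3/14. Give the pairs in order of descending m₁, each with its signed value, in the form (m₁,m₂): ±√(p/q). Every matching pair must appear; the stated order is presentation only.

Admissible pairs with m₁+m₂ = M = 5/2: (1/2,2), (3/2,1), (5/2,0)
  (m₁,m₂)=(5/2,0): CG² = 5/14, CG = +√(5/14)
  (m₁,m₂)=(3/2,1): CG² = 3/7, CG = −√(3/7)
  (m₁,m₂)=(1/2,2): CG² = 3/14, CG = +√(3/14)   ← matches the target
Pairs with CG² = 3/14: (1/2,2): +√(3/14)

(1/2,2): +√(3/14)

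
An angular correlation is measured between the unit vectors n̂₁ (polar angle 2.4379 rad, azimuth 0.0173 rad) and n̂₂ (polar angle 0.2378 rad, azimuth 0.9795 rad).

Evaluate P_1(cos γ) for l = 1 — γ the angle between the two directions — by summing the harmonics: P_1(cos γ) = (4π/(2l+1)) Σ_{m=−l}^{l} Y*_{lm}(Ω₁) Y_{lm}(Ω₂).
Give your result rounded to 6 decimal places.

-0.653861

Expand P_1 via completeness: Σ_{m} conj(Y_{1,m}) at Ω₁ times Y_{1,m} at Ω₂ —
  [-1]  conj(Y_{1,-1})(Ω₁) = 0.22351 + 0.00387j ; Y_{1,-1}(Ω₂) = 0.04537 - 0.06757j ; Δ = 0.01040 - 0.01493j
  [+0]  conj(Y_{1,0})(Ω₁) = -0.37254 + 0.00000j ; Y_{1,0}(Ω₂) = 0.47485 + 0.00000j ; Δ = -0.17690 + 0.00000j
  [+1]  conj(Y_{1,1})(Ω₁) = -0.22351 + 0.00387j ; Y_{1,1}(Ω₂) = -0.04537 - 0.06757j ; Δ = 0.01040 + 0.01493j
Accumulated sum -0.15610 + 0.00000j; after 4π/(2l+1) scaling, -0.65386 + 0.00000j ⇒ P_1 = -0.653861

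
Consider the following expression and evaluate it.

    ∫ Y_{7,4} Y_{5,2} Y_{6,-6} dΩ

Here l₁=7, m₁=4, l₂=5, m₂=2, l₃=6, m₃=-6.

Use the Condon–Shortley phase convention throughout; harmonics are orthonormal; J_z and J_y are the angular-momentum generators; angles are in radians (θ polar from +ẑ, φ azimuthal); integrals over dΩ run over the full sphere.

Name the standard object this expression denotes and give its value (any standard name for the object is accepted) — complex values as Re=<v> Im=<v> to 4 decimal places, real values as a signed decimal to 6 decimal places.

Gaunt coefficient, +0.159414

This is a Gaunt coefficient — the integral of a triple product of spherical harmonics over the sphere.
m-sum 0 ✓  L=18 even ✓  2≤6≤12 ✓
Π(2lᵢ+1) = 15×11×13 = 2145
triangle coeff Δ(7,5,6) = 1/174594420
Σ_t [1,5]: t=1:−1/4147200 t=2:+1/207360 t=3:−1/82944 t=4:+1/207360 t=5:−1/4147200 = -1/345600
(3j)²=420/46189 [(7 5 6; 0 0 0)], sign=-1
Σ_t [3,3]: t=3:−1/34836480 = -1/34836480
(3j)²=275/16796 [(7 5 6; 4 2 -6)], sign=-1
⇒ 4πI² = 433125/1356277
I = (+1)√(433125/1356277/(4π)) = 0.15941438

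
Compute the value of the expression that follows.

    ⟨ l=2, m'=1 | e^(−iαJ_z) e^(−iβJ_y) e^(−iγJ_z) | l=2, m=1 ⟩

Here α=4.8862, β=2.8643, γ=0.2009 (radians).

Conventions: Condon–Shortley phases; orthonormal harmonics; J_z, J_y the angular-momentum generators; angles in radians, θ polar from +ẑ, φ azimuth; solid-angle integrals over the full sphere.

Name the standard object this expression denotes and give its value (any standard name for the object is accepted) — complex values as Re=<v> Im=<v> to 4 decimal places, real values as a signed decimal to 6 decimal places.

Wigner D-matrix element, Re=-0.0204 Im=-0.0520

This is a Wigner D-matrix element — the rotation-matrix element ⟨l m'| R(α,β,γ) |l m⟩ in the angular-momentum basis.
Split into d^2_{1,1}(β=2.8643) × two z-phases.
With c≡cos(β/2)=0.138203 and s≡sin(β/2)=0.990404, N=[6·1·6·1]^{1/2}=6.000000
k: max(0,(1)−(1))=0 … min(2+(1),2−(1))=1
  k=0: (−1)^0·6.0000/(6)·0.1382^4·0.9904^0 = +0.000365
  k=1: (−1)^1·6.0000/(2)·0.1382^2·0.9904^2 = -0.056205
d^2_{1,1}(2.8643) = +0.000365 -0.056205 = -0.055841
Attach z-rotation phases: D = e^{-i(1)(4.8862)}·(-0.055841)·e^{-i(1)(0.2009)} = -0.020438-0.051966i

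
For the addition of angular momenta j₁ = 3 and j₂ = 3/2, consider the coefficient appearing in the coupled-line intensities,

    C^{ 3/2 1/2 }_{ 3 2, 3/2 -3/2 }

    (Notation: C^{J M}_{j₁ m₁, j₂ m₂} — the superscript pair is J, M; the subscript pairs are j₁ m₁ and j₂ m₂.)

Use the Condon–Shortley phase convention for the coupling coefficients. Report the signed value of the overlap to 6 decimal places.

triangle: 3!×3!×0!/7! = 36/5040
(j±m)!: 5!×1!×0!×3!×2!×1! = 1440
prefactor² = (2J+1)×Δ×N² = 288/7
  k=0: +1/(0!×3!×1!×0!×2!×0!) = 1/12
Σ = 1/12  ⇒  CG² = 288/7×(1/12)² = 2/7
CG = +√(2/7) = +0.534522

+√(2/7) ≈ +0.534522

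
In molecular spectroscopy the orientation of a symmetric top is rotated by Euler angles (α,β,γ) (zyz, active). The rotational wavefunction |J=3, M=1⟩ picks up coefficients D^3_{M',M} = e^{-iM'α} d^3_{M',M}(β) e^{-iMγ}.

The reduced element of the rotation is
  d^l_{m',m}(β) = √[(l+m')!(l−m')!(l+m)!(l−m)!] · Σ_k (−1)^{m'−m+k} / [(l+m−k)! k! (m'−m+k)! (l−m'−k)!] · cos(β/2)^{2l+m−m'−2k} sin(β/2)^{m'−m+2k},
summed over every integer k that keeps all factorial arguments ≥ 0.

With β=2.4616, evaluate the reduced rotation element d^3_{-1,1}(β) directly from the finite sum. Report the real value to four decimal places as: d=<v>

d^3_{-1,1}(β=2.4616) via the finite sum:
Half-angle: c=0.333484, s=0.942756. N=√(2·24·24·2)=48.000000
The bounds max(0,m−m')=2 and min(l+m,l−m')=4 give 3 terms
  k=2: (−1)^0·48.0000/(8)·0.3335^4·0.9428^2 = +0.065955
  k=3: (−1)^1·48.0000/(6)·0.3335^2·0.9428^4 = -0.702807
  k=4: (−1)^2·48.0000/(48)·0.3335^0·0.9428^6 = +0.702094
d^3_{-1,1}(2.4616) = +0.065955 -0.702807 +0.702094 = +0.065243

d=0.0652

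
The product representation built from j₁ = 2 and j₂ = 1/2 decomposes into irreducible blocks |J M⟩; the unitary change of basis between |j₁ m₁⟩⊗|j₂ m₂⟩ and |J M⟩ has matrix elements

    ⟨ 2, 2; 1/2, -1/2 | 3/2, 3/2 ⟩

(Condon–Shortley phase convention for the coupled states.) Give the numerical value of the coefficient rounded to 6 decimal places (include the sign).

j₁+j₂−J=1  J+j₁−j₂=3  J−j₁+j₂=0  j₁+j₂+J+1=5
(j₁±m₁, j₂±m₂, J±M) = (4,0,0,1,3,0)
P² = 144/5
sum k=0..0:
  [0] +1/6 = 1/6
S = 1/6
C² = P²·S² = 4/5 ; C = +0.894427

+0.894427  (= +√(4/5))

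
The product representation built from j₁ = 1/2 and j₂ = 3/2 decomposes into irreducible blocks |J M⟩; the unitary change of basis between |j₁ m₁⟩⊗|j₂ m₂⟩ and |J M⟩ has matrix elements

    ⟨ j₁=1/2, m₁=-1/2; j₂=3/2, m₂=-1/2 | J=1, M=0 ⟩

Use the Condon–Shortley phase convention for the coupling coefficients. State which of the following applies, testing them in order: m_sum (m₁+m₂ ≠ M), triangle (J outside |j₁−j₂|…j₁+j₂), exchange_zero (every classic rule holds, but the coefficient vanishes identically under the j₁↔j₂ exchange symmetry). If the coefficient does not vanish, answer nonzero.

m_sum

m-sum: m₁+m₂ = -1/2+(-1/2) = -1, M = 0  ✗ ⇒ coefficient is 0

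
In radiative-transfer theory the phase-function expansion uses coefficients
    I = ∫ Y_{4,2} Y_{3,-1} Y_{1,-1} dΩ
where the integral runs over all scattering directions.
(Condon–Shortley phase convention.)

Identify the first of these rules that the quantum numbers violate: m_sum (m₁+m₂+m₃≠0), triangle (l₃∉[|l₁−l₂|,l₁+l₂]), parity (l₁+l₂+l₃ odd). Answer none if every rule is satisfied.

none

m₁+m₂+m₃ = 2 − 1 − 1 = 0  ✓
triangle: |4−3|=1 ≤ l₃=1 ≤ 4+3=7  ✓
parity: l₁+l₂+l₃ = 8 is even  ✓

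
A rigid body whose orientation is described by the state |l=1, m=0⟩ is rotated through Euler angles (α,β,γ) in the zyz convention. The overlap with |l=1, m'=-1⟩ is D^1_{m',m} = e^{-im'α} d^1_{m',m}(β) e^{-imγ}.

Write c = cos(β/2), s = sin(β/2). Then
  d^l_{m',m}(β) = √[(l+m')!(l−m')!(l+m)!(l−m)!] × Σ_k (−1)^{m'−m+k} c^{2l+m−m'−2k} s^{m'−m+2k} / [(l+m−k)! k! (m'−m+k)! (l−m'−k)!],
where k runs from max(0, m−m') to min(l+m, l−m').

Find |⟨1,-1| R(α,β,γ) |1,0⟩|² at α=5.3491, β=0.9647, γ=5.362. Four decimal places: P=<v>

First d^1_{-1,0}(β=0.9647), then the phase factors e^{-i(-1)α} and e^{-i(0)γ}:
c=cos(0.964700/2)=0.885907, s=sin(0.964700/2)=0.463862; N=√[1·2·1·1]=1.414214
k: max(0,(0)−(-1))=1 … min(1+(0),1−(-1))=1
  k=1: (−1)^0·1.4142/(1)·0.8859^1·0.4639^1 = +0.581156
d^1_{-1,0}(0.9647) = +0.581156
|D^1_{-1,0}|² = |d^1_{-1,0}(β)|² = (+0.581156)² = 0.337742 (the z-rotation phases have unit modulus)

P=0.3377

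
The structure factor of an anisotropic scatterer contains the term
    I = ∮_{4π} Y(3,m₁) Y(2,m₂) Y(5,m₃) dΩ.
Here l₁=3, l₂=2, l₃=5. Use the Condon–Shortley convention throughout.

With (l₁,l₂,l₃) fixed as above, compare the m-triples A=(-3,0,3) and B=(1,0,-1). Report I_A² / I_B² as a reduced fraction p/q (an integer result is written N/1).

Same 3,2,5: normalisation and zero-m 3j drop out of the ratio.
A: Δ: 0! 6! 4! / 11! → 1/2310; sum: t=0:+1/2880 = 1/2880; 3j²(3 2 5; -3 0 3) = Δ·Π!·Σ² = 2/165  (sign +1)
B: Δ: 0! 6! 4! / 11! → 1/2310; sum: t=0:+1/192 = 1/192; 3j²(3 2 5; 1 0 -1) = Δ·Π!·Σ² = 3/77  (sign +1)
I_A²/I_B² = (2/165)/(3/77) = 14/45

14/45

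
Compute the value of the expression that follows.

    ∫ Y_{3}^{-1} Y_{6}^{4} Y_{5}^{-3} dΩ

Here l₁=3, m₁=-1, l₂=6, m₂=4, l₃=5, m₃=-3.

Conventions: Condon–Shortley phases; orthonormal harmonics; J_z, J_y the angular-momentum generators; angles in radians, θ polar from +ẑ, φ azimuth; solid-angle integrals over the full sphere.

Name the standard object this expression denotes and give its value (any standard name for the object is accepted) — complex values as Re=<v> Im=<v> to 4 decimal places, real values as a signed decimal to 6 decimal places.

Gaunt coefficient, +0.113950

This is a Gaunt coefficient — the integral of a triple product of spherical harmonics over the sphere.
Rules hold: Σm=0, L=14 even, 3≤5≤9.
N = 7·13·11 = 1001
Δ = 4!·2!·8!/15! = 1/675675
Racah Σ t=1..3: t=1:−1/8640 t=2:+1/2304 t=3:−1/8640 = 7/34560
⇒ 3j(3 6 5; 0 0 0)² = 7/429, sgn -1
Racah Σ t=2..4: t=2:+1/322560 t=3:−1/30240 t=4:+1/69120 = -1/64512
⇒ 3j(3 6 5; -1 4 -3)² = 10/1001, sgn -1
4πI² = N·(3j₀)²·(3jₘ)² = 70/429
I = +1·√(0.16317/4π) = 0.11395029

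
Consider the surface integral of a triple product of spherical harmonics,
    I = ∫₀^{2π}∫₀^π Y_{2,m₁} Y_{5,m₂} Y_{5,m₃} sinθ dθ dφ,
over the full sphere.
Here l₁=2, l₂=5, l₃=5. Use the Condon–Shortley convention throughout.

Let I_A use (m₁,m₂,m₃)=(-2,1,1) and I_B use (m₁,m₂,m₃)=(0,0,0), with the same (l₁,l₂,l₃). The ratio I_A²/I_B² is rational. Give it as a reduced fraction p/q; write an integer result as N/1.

3/2

Shared (l₁,l₂,l₃)=(2,5,5): N and (l;000)² cancel in I_A²/I_B².
A: Δ = 2!·2!·8!/13! = 1/38610; Racah Σ t=2..2: t=2:+1/2304 = 1/2304; ⇒ 3j(2 5 5; -2 1 1)² = 5/143, sgn +1
B: Δ = 2!·2!·8!/13! = 1/38610; Racah Σ t=0..2: t=0:+1/2880 t=1:−1/576 t=2:+1/2880 = -1/960; ⇒ 3j(2 5 5; 0 0 0)² = 10/429, sgn +1
I_A²/I_B² = (5/143)/(10/429) = 3/2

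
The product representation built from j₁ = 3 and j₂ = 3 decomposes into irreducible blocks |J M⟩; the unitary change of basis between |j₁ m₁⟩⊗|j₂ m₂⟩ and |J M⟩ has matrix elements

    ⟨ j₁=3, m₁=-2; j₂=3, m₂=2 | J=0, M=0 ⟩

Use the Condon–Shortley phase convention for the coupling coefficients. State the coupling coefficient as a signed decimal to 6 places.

j₁+j₂−J=6  J+j₁−j₂=0  J−j₁+j₂=0  j₁+j₂+J+1=7
(j₁±m₁, j₂±m₂, J±M) = (1,5,5,1,0,0)
P² = 14400/7
sum k=5..5:
  [5] −1/120 = -1/120
S = -1/120
C² = P²·S² = 1/7 ; C = -0.377964

-0.377964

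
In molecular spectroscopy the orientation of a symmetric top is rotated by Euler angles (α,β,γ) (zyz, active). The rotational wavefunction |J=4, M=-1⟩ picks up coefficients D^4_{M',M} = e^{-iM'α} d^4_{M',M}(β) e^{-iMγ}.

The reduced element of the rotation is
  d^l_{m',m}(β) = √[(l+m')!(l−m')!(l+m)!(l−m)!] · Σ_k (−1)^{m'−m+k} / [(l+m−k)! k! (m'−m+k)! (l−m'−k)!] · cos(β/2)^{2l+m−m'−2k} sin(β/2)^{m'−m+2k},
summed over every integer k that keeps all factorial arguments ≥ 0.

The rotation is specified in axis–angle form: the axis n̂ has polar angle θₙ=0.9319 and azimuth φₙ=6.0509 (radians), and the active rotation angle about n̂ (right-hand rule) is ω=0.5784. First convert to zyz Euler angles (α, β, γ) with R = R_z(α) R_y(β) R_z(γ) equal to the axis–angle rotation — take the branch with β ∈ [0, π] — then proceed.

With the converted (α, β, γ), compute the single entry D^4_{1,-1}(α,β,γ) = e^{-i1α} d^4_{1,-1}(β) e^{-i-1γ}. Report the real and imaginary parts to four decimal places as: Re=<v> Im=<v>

Axis–angle → zyz. n̂ = (sinθₙcosφₙ, sinθₙsinφₙ, cosθₙ) = (+0.781195, -0.184796, +0.596310), ω = 0.5784.
R = I cosω + sinω [n̂]ₓ + (1−cosω) n̂n̂ᵀ gives
  R = [+0.936605, -0.349476, -0.025252; +0.302512, +0.842893, -0.444992; +0.176798, +0.409143, +0.895179]
β = atan2(√(R₁₃²+R₂₃²), R₃₃) = 0.461965; α = atan2(R₂₃, R₁₃) mod 2π = 4.655703; γ = atan2(R₃₂, −R₃₁) mod 2π = 1.978681
First d^4_{1,-1}(β=0.4620), then the phase factors e^{-i(1)α} and e^{-i(-1)γ}:
c=cos(0.461965/2)=0.973442, s=sin(0.461965/2)=0.228934; N=√[120·6·6·120]=720.000000
Admissible k: 0..3 (factorial args all ≥0)
  k=0: (−1)^2·720.0000/(72)·0.9734^6·0.2289^2 = +0.445944
  k=1: (−1)^3·720.0000/(24)·0.9734^4·0.2289^4 = -0.073995
  k=2: (−1)^4·720.0000/(48)·0.9734^2·0.2289^6 = +0.002046
  k=3: (−1)^5·720.0000/(720)·0.9734^0·0.2289^8 = -0.000008
d^4_{1,-1}(0.4620) = +0.445944 -0.073995 +0.002046 -0.000008 = +0.373988
Attach z-rotation phases: D = e^{-i(1)(4.6557)}·(+0.373988)·e^{-i(-1)(1.9787)} = -0.334351-0.167561i

Re=-0.3344 Im=-0.1676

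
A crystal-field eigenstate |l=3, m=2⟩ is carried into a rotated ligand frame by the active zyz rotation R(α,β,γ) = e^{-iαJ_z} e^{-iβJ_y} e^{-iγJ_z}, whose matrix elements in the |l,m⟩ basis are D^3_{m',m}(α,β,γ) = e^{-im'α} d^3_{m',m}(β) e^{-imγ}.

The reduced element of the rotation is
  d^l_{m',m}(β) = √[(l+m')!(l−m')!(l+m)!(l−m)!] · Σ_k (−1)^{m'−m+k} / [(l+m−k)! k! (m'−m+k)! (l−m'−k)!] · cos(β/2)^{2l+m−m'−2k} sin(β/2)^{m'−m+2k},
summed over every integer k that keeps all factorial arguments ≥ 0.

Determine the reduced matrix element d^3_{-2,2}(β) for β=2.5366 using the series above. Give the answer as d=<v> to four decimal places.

d=-0.3882

d^3_{-2,2}(β=2.5366) via the finite sum:
With c≡cos(β/2)=0.297904 and s≡sin(β/2)=0.954596, N=[1·120·120·1]^{1/2}=120.000000
The bounds max(0,m−m')=4 and min(l+m,l−m')=5 give 2 terms
  k=4: (−1)^0·120.0000/(24)·0.2979^2·0.9546^4 = +0.368469
  k=5: (−1)^1·120.0000/(120)·0.2979^0·0.9546^6 = -0.756688
d^3_{-2,2}(2.5366) = +0.368469 -0.756688 = -0.388219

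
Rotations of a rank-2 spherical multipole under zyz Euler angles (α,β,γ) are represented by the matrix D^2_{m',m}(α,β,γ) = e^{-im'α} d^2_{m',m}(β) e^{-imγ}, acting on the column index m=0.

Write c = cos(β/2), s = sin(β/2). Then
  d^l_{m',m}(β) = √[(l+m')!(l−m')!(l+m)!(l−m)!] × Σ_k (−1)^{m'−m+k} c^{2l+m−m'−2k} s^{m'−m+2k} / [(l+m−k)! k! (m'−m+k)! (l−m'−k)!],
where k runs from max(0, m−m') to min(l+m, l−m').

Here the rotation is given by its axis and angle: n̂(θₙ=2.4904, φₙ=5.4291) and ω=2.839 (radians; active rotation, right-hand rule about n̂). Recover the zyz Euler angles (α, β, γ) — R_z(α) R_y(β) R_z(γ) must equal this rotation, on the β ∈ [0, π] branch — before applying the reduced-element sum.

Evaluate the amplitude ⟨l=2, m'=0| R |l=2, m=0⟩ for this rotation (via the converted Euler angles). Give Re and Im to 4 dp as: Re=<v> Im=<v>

Axis–angle → zyz. n̂ = (sinθₙcosφₙ, sinθₙsinφₙ, cosθₙ) = (+0.398175, -0.457008, -0.795361), ω = 2.8390.
R = I cosω + sinω [n̂]ₓ + (1−cosω) n̂n̂ᵀ gives
  R = [-0.644683, -0.118657, -0.755185; -0.592686, -0.546343, +0.591804; -0.482812, +0.829114, +0.281892]
β = atan2(√(R₁₃²+R₂₃²), R₃₃) = 1.285031; α = atan2(R₂₃, R₁₃) mod 2π = 2.476898; γ = atan2(R₃₂, −R₃₁) mod 2π = 1.043476
Split into d^2_{0,0}(β=1.2850) × two z-phases.
c=cos(1.285031/2)=0.800591, s=sin(1.285031/2)=0.599211; N=√[2·2·2·2]=4.000000
k∈{0,1,2} keeps every argument non-negative
  k=0: (−1)^0·4.0000/(4)·0.8006^4·0.5992^0 = +0.410812
  k=1: (−1)^1·4.0000/(1)·0.8006^2·0.5992^2 = -0.920537
  k=2: (−1)^2·4.0000/(4)·0.8006^0·0.5992^4 = +0.128920
d^2_{0,0}(1.2850) = +0.410812 -0.920537 +0.128920 = -0.380806
D = (+1.000000+0.000000i)·(-0.380806)·(+1.000000+0.000000i) = -0.380806+0.000000i

Re=-0.3808 Im=0.0000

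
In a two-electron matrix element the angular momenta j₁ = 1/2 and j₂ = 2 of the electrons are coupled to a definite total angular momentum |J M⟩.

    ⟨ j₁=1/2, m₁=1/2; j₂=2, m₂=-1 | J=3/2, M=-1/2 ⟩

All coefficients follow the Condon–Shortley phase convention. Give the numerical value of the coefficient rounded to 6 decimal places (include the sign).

triangle: 1!×0!×3!/5! = 6/120
(j±m)!: 1!×0!×1!×3!×1!×2! = 12
prefactor² = (2J+1)×Δ×N² = 12/5
  k=0: +1/(0!×1!×0!×1!×0!×2!) = 1/2
Σ = 1/2  ⇒  CG² = 12/5×(1/2)² = 3/5
CG = +√(3/5) = +0.774597

+√(3/5) ≈ +0.774597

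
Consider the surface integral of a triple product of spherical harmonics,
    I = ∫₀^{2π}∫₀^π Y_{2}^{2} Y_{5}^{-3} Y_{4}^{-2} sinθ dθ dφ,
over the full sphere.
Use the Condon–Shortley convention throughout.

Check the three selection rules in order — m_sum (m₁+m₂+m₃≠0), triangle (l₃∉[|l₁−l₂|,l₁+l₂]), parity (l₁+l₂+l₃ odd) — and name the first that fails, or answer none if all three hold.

m_sum

Σmᵢ = -3  ✗
l₃∈[|l₁−l₂|,l₁+l₂]=[3,7], have l₃=4
Σlᵢ = 11 ⇒ odd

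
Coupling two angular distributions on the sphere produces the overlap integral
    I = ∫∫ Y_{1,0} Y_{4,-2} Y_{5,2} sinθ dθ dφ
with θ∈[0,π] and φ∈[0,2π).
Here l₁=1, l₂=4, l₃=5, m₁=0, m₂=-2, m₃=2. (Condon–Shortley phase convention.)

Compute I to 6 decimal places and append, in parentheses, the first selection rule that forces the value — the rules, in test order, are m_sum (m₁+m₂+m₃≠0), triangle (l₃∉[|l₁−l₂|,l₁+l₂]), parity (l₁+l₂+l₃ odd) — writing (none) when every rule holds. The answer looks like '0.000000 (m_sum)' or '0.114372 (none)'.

0.225034 (none)

Checks pass: Σm=0; 10 even; l₃=5∈[3,5].
(2·1+1)(2·4+1)(2·5+1) = 297
Δ: 0! 2! 8! / 11! → 1/495
sum: t=0:+1/576 = 1/576
3j²(1 4 5; 0 0 0) = Δ·Π!·Σ² = 5/99  (sign -1)
sum: t=0:+1/1440 = 1/1440
3j²(1 4 5; 0 -2 2) = Δ·Π!·Σ² = 7/165  (sign -1)
combine: 4πI² = 297·5/99·7/165 = 7/11
take √, sign +1: I = 0.22503380
No selection rule forces the value: the integral is nonzero (none).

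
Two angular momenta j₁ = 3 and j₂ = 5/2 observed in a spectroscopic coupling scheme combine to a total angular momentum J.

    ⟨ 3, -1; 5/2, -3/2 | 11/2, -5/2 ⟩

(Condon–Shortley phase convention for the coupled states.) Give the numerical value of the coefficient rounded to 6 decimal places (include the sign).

+0.674200  (= +√(5/11))

j₁+j₂−J=0  J+j₁−j₂=6  J−j₁+j₂=5  j₁+j₂+J+1=12
(j₁±m₁, j₂±m₂, J±M) = (2,4,1,4,3,8)
P² = 6635520/11
sum k=0..0:
  [0] +1/1152 = 1/1152
S = 1/1152
C² = P²·S² = 5/11 ; C = +0.674200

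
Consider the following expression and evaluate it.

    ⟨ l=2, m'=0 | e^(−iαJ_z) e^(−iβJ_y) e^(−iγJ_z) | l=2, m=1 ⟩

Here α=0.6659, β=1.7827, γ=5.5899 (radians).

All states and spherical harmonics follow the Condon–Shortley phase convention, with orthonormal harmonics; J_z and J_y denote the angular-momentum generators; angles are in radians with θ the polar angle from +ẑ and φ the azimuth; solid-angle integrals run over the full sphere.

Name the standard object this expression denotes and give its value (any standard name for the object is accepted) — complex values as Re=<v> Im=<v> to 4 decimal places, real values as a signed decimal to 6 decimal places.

This is a Wigner D-matrix element — the rotation-matrix element ⟨l m'| R(α,β,γ) |l m⟩ in the angular-momentum basis.
First d^2_{0,1}(β=1.7827), then the phase factors e^{-i(0)α} and e^{-i(1)γ}:
With c≡cos(β/2)=0.628362 and s≡sin(β/2)=0.777921, N=[2·2·6·1]^{1/2}=4.898979
The bounds max(0,m−m')=1 and min(l+m,l−m')=2 give 2 terms
  k=1: (−1)^0·4.8990/(2)·0.6284^3·0.7779^1 = +0.472761
  k=2: (−1)^1·4.8990/(2)·0.6284^1·0.7779^3 = -0.724589
d^2_{0,1}(1.7827) = +0.472761 -0.724589 = -0.251828
D = (+1.000000+0.000000i)·(-0.251828)·(+0.769151+0.639068i) = -0.193694-0.160935i

Wigner D-matrix element, Re=-0.1937 Im=-0.1609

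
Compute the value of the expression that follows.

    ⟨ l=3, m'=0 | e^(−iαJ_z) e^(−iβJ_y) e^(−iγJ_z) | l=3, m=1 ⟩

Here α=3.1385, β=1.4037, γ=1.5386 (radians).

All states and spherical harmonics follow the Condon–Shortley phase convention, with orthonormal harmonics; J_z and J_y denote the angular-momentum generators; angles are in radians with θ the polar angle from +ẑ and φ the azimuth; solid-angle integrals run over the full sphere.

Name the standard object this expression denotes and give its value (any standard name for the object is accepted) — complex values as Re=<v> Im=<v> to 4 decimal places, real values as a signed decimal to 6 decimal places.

This is a Wigner D-matrix element — the rotation-matrix element ⟨l m'| R(α,β,γ) |l m⟩ in the angular-momentum basis.
First d^3_{0,1}(β=1.4037), then the phase factors e^{-i(0)α} and e^{-i(1)γ}:
c=cos(1.403700/2)=0.763649, s=sin(1.403700/2)=0.645632; N=√[6·6·24·2]=41.569219
Admissible k: 1..3 (factorial args all ≥0)
  k=1: (−1)^0·41.5692/(12)·0.7636^5·0.6456^1 = +0.580824
  k=2: (−1)^1·41.5692/(4)·0.7636^3·0.6456^3 = -1.245511
  k=3: (−1)^2·41.5692/(12)·0.7636^1·0.6456^5 = +0.296762
d^3_{0,1}(1.4037) = +0.580824 -1.245511 +0.296762 = -0.367925
D = (+1.000000+0.000000i)·(-0.367925)·(+0.032191-0.999482i) = -0.011844+0.367735i

Wigner D-matrix element, Re=-0.0118 Im=0.3677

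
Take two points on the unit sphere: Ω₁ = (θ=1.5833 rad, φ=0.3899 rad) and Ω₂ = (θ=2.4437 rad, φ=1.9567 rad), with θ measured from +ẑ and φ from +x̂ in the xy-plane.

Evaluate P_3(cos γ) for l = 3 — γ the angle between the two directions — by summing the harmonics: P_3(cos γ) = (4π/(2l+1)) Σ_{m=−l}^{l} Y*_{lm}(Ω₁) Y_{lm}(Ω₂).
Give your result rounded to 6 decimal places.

Term-by-term m-sum for l=3 (normalisation 4π/7 = 1.795196):
  [-3]  conj(Y_{3,-3})(Ω₁) = 0.16286 + 0.38402j ; Y_{3,-3}(Ω₂) = 0.10140 + 0.04444j ; Δ = -0.00055 + 0.04618j
  [-2]  conj(Y_{3,-2})(Ω₁) = -0.00908 - 0.00898j ; Y_{3,-2}(Ω₂) = 0.23173 - 0.22551j ; Δ = -0.00413 - 0.00003j
  [-1]  conj(Y_{3,-1})(Ω₁) = -0.29867 - 0.12273j ; Y_{3,-1}(Ω₂) = -0.15128 - 0.37236j ; Δ = -0.00052 + 0.12978j
  [+0]  conj(Y_{3,0})(Ω₁) = 0.01399 + 0.00000j ; Y_{3,0}(Ω₂) = 0.01850 + 0.00000j ; Δ = 0.00026 + 0.00000j
  [+1]  conj(Y_{3,1})(Ω₁) = 0.29867 - 0.12273j ; Y_{3,1}(Ω₂) = 0.15128 - 0.37236j ; Δ = -0.00052 - 0.12978j
  [+2]  conj(Y_{3,2})(Ω₁) = -0.00908 + 0.00898j ; Y_{3,2}(Ω₂) = 0.23173 + 0.22551j ; Δ = -0.00413 + 0.00003j
  [+3]  conj(Y_{3,3})(Ω₁) = -0.16286 + 0.38402j ; Y_{3,3}(Ω₂) = -0.10140 + 0.04444j ; Δ = -0.00055 - 0.04618j
Σ over m = -0.01015 - 0.00000j; ×(4π/7) → -0.01822 - 0.00000j. Real part: -0.018217

-0.018217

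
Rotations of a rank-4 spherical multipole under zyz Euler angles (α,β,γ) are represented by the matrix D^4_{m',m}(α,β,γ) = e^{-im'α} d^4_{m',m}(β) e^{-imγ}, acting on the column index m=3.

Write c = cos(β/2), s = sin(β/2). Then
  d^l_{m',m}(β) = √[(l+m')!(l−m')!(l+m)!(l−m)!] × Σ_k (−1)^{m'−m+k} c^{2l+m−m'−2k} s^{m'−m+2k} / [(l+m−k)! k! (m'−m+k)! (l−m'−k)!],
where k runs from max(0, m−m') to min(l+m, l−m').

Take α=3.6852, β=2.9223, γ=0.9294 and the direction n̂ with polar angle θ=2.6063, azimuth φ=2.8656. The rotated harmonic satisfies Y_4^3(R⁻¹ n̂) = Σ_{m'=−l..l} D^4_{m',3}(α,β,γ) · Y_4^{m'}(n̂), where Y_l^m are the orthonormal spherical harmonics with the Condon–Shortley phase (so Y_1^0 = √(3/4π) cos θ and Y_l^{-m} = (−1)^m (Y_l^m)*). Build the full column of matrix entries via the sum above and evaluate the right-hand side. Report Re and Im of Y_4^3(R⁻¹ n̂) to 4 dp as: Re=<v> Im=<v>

Need the full column D^4_{m',3} for m'=−4..4 at α=3.6852, β=2.9223, γ=0.9294.
cos(β/2)=0.109427, sin(β/2)=0.993995
d^4_{-4,3}: single k=7 term ⇒ +0.296727;  D = +0.242569-0.170901i
d^4_{-3,3}: k∈[6..7] ⇒ +0.080844 -0.952957 = -0.872112;  D = +0.350364-0.798639i
d^4_{-2,3}: k∈[5..6] ⇒ +0.014272 -0.392533 = -0.378262;  D = +0.049106+0.375061i
d^4_{-1,3}: k∈[4..5] ⇒ +0.001852 -0.091669 = -0.089817;  D = -0.056042-0.070189i
d^4_{0,3}: k∈[3..4] ⇒ +0.000182 -0.015044 = -0.014861;  D = +0.013943+0.005143i
d^4_{1,3}: k∈[2..3] ⇒ +0.000013 -0.001852 = -0.001838;  D = -0.001805+0.000348i
d^4_{2,3}: k∈[1..2] ⇒ +0.000001 -0.000173 = -0.000172;  D = +0.000128-0.000115i
d^4_{3,3}: k∈[0..1] ⇒ +0.000000 -0.000012 = -0.000012;  D = -0.000003+0.000011i
d^4_{4,3}: single k=0 term ⇒ -0.000001;  D = -0.000000-0.000001i
Y_4^{m'}(θ=2.6063,φ=2.8656) and Σ D·Y over m':
  (+0.2426-0.1709i)·(+0.0135+0.0268i)  (+0.3504-0.7986i)·(+0.0966+0.1052i)  (+0.0491+0.3751i)·(+0.3097+0.1907i)  (-0.0560-0.0702i)·(+0.4351+0.1232i)  (+0.0139+0.0051i)·(-0.0040+0.0000i)  (-0.0018+0.0003i)·(-0.4351+0.1232i)  (+0.0001-0.0001i)·(+0.3097-0.1907i)  (-0.0000+0.0000i)·(-0.0966+0.1052i)  (-0.0000-0.0000i)·(+0.0135-0.0268i)
Y_4^3(R⁻¹ n̂) = +0.054402+0.051496i

Re=0.0544 Im=0.0515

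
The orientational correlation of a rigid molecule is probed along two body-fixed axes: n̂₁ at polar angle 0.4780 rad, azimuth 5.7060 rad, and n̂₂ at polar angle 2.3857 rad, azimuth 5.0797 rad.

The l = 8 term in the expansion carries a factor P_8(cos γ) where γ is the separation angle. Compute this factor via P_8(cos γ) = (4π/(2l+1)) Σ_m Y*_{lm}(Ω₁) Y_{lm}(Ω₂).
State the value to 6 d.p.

Term-by-term m-sum for l=8 (normalisation 4π/17 = 0.739198):
  m=-8: Y*=-0.00010 + 0.00103j  Y=-0.02474 - 0.00510j  product 0.00001 - 0.00002j
  m=-7: Y*=-0.00497 + 0.00624j  Y=0.05788 - 0.09022j  product 0.00028 + 0.00081j
  m=-6: Y*=-0.03663 + 0.01220j  Y=0.16104 + 0.21945j  product -0.00858 - 0.00607j
  m=-5: Y*=-0.12699 - 0.03319j  Y=-0.42849 + 0.11663j  product 0.05828 - 0.00059j
  m=-4: Y*=-0.21302 - 0.23426j  Y=0.04143 - 0.40654j  product -0.10406 + 0.07690j
  m=-3: Y*=-0.08148 - 0.50247j  Y=0.03061 + 0.01550j  product 0.00530 - 0.01664j
  m=-2: Y*=0.17141 - 0.38755j  Y=0.26919 - 0.24315j  product -0.04809 - 0.14601j
  m=-1: Y*=-0.08649 + 0.05632j  Y=0.07803 + 0.20280j  product -0.01817 - 0.01315j
  m=+0: Y*=-0.46480 + 0.00000j  Y=0.30335 + 0.00000j  product -0.14099 + 0.00000j
  m=+1: Y*=0.08649 + 0.05632j  Y=-0.07803 + 0.20280j  product -0.01817 + 0.01315j
  m=+2: Y*=0.17141 + 0.38755j  Y=0.26919 + 0.24315j  product -0.04809 + 0.14601j
  m=+3: Y*=0.08148 - 0.50247j  Y=-0.03061 + 0.01550j  product 0.00530 + 0.01664j
  m=+4: Y*=-0.21302 + 0.23426j  Y=0.04143 + 0.40654j  product -0.10406 - 0.07690j
  m=+5: Y*=0.12699 - 0.03319j  Y=0.42849 + 0.11663j  product 0.05828 + 0.00059j
  m=+6: Y*=-0.03663 - 0.01220j  Y=0.16104 - 0.21945j  product -0.00858 + 0.00607j
  m=+7: Y*=0.00497 + 0.00624j  Y=-0.05788 - 0.09022j  product 0.00028 - 0.00081j
  m=+8: Y*=-0.00010 - 0.00103j  Y=-0.02474 + 0.00510j  product 0.00001 + 0.00002j
Σ over m = -0.37107 + 0.00000j; ×(4π/17) → -0.27430 + 0.00000j. Real part: -0.274298

-0.274298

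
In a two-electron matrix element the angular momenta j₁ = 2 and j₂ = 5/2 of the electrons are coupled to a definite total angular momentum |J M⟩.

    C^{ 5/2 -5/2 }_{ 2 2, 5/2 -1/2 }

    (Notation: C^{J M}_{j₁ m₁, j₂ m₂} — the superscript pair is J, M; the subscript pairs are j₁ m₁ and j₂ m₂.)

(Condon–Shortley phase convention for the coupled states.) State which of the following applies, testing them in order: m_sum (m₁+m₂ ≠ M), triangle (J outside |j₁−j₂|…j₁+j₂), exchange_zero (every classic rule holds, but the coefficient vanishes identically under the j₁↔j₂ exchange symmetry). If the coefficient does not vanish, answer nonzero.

m-sum: m₁+m₂ = 2+(-1/2) = 3/2, M = -5/2  ✗ ⇒ coefficient is 0

m_sum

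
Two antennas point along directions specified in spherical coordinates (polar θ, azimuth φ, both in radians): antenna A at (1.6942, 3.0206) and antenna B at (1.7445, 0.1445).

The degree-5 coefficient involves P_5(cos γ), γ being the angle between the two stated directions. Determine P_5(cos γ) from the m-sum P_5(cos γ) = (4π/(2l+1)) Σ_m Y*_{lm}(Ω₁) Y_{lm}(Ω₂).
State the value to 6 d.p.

-0.117148

Summing Y*_{l m}(θ₁,φ₁)·Y_{l m}(θ₂,φ₂) over m ∈ [−5, 5]; prefactor 4π/(2·5+1) = 1.142397:
  term(m=-5) = -0.04631 + 0.18655j   from Y*(Ω₁)=-0.36746 + 0.25408j, Y(Ω₂)=0.32275 - 0.28450j
  term(m=-4) = 0.02038 - 0.03653j   from Y*(Ω₁)=-0.15510 + 0.08153j, Y(Ω₂)=-0.19996 + 0.13044j
  term(m=-3) = -0.04935 + 0.05045j   from Y*(Ω₁)=0.27298 - 0.10368j, Y(Ω₂)=-0.21934 + 0.10152j
  term(m=-2) = 0.04375 - 0.02569j   from Y*(Ω₁)=0.19040 - 0.04699j, Y(Ω₂)=0.24797 - 0.07373j
  term(m=-1) = -0.04606 + 0.01252j   from Y*(Ω₁)=-0.25012 + 0.03041j, Y(Ω₂)=0.18748 - 0.02728j
  term(m=+0) = 0.05264 + 0.00000j   from Y*(Ω₁)=-0.20087 + 0.00000j, Y(Ω₂)=-0.26206 + 0.00000j
  term(m=+1) = -0.04606 - 0.01252j   from Y*(Ω₁)=0.25012 + 0.03041j, Y(Ω₂)=-0.18748 - 0.02728j
  term(m=+2) = 0.04375 + 0.02569j   from Y*(Ω₁)=0.19040 + 0.04699j, Y(Ω₂)=0.24797 + 0.07373j
  term(m=+3) = -0.04935 - 0.05045j   from Y*(Ω₁)=-0.27298 - 0.10368j, Y(Ω₂)=0.21934 + 0.10152j
  term(m=+4) = 0.02038 + 0.03653j   from Y*(Ω₁)=-0.15510 - 0.08153j, Y(Ω₂)=-0.19996 - 0.13044j
  term(m=+5) = -0.04631 - 0.18655j   from Y*(Ω₁)=0.36746 + 0.25408j, Y(Ω₂)=-0.32275 - 0.28450j
Σ over m = -0.10255 + 0.00000j; ×(4π/11) → -0.11715 + 0.00000j. Real part: -0.117148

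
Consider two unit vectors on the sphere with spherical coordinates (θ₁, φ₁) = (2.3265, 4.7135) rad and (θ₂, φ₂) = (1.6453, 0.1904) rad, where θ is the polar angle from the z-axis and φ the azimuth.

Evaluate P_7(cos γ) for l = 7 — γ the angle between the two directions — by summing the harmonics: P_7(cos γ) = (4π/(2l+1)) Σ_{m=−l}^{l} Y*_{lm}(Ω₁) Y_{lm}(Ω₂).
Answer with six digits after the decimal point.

Expand P_7 via completeness: Σ_{m} conj(Y_{7,m}) at Ω₁ times Y_{7,m} at Ω₂ —
  m=-7: Y*=(-0.000421, 0.054079)  Y=(0.115617, -0.476586)  product (0.025725, 0.006453)
  m=-6: Y*=(0.190673, 0.001271)  Y=(-0.056896, 0.124587)  product (-0.011007, 0.023683)
  m=-5: Y*=(0.002129, -0.383160)  Y=(-0.194784, 0.273538)  product (0.104394, 0.075216)
  m=-4: Y*=(-0.439718, -0.001954)  Y=(0.114474, -0.109151)  product (-0.050550, 0.047772)
  m=-3: Y*=(-0.000510, 0.153141)  Y=(0.243548, -0.156519)  product (0.023845, 0.037377)
  m=-2: Y*=(-0.290047, -0.000644)  Y=(-0.154772, 0.061962)  product (0.044931, -0.017872)
  m=-1: Y*=(-0.000329, 0.296134)  Y=(-0.266892, 0.051439)  product (-0.015145, -0.079053)
  m=+0: Y*=(-0.210242, -0.000000)  Y=(0.169132, 0.000000)  product (-0.035559, -0.000000)
  m=+1: Y*=(0.000329, 0.296134)  Y=(0.266892, 0.051439)  product (-0.015145, 0.079053)
  m=+2: Y*=(-0.290047, 0.000644)  Y=(-0.154772, -0.061962)  product (0.044931, 0.017872)
  m=+3: Y*=(0.000510, 0.153141)  Y=(-0.243548, -0.156519)  product (0.023845, -0.037377)
  m=+4: Y*=(-0.439718, 0.001954)  Y=(0.114474, 0.109151)  product (-0.050550, -0.047772)
  m=+5: Y*=(-0.002129, -0.383160)  Y=(0.194784, 0.273538)  product (0.104394, -0.075216)
  m=+6: Y*=(0.190673, -0.001271)  Y=(-0.056896, -0.124587)  product (-0.011007, -0.023683)
  m=+7: Y*=(0.000421, 0.054079)  Y=(-0.115617, -0.476586)  product (0.025725, -0.006453)
Total Σ_m = (0.208828, -0.000000). Multiply by 0.837758: (0.174948, -0.000000). P_7(cos γ) = 0.174948

0.174948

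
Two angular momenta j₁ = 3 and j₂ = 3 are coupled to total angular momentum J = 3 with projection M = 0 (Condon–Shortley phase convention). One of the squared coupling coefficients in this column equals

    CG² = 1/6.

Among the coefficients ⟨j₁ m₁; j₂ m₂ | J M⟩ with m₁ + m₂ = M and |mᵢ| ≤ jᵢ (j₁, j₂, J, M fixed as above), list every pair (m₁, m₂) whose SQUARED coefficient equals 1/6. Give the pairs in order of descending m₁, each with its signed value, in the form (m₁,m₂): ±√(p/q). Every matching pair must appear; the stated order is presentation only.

Admissible pairs with m₁+m₂ = M = 0: (-3,3), (-2,2), (-1,1), (0,0), (1,-1), (2,-2), (3,-3)
  (m₁,m₂)=(3,-3): CG² = 1/6, CG = +√(1/6)   ← matches the target
  (m₁,m₂)=(2,-2): CG² = 1/6, CG = +√(1/6)   ← matches the target
  (m₁,m₂)=(1,-1): CG² = 1/6, CG = −√(1/6)   ← matches the target
  (m₁,m₂)=(0,0): CG² = 0/1, CG = 0
  (m₁,m₂)=(-1,1): CG² = 1/6, CG = +√(1/6)   ← matches the target
  (m₁,m₂)=(-2,2): CG² = 1/6, CG = −√(1/6)   ← matches the target
  (m₁,m₂)=(-3,3): CG² = 1/6, CG = −√(1/6)   ← matches the target
Pairs with CG² = 1/6: (3,-3): +√(1/6); (2,-2): +√(1/6); (1,-1): −√(1/6); (-1,1): +√(1/6); (-2,2): −√(1/6); (-3,3): −√(1/6)

(3,-3): +√(1/6); (2,-2): +√(1/6); (1,-1): −√(1/6); (-1,1): +√(1/6); (-2,2): −√(1/6); (-3,3): −√(1/6)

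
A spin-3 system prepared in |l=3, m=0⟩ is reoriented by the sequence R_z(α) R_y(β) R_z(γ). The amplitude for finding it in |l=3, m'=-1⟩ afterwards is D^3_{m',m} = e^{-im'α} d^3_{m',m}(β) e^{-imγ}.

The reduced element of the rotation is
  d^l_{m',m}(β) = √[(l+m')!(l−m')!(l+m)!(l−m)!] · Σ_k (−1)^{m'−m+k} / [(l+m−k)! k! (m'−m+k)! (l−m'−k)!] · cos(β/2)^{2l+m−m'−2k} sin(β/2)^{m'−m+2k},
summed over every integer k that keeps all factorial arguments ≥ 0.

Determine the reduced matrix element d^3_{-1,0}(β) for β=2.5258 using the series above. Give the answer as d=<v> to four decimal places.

d^3_{-1,0}(β=2.5258) via the finite sum:
With c≡cos(β/2)=0.303055 and s≡sin(β/2)=0.952973, N=[2·24·6·6]^{1/2}=41.569219
k∈{1,2,3} keeps every argument non-negative
  k=1: (−1)^0·41.5692/(12)·0.3031^5·0.9530^1 = +0.008439
  k=2: (−1)^1·41.5692/(4)·0.3031^3·0.9530^3 = -0.250332
  k=3: (−1)^2·41.5692/(12)·0.3031^1·0.9530^5 = +0.825116
d^3_{-1,0}(2.5258) = +0.008439 -0.250332 +0.825116 = +0.583222

d=0.5832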